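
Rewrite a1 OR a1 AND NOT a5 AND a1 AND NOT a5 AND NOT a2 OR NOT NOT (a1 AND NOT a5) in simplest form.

a1 OR a1 AND NOT a5 AND a1 AND NOT a5 AND NOT a2 OR NOT NOT (a1 AND NOT a5)
= a1 OR a1 AND NOT a5 AND a1 AND NOT a5 AND NOT a2 OR a1 AND NOT a5
= a1 OR a1 AND NOT a5 AND NOT a2 OR a1 AND NOT a5
= a1 OR a1 AND NOT a5
= a1

a1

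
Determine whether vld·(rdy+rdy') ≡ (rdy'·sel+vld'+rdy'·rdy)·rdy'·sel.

E1: vld·(rdy+rdy')
    = vld   — complement / identity
E2: (rdy'·sel+vld'+rdy'·rdy)·rdy'·sel
    = (rdy'·sel+vld')·rdy'·sel   — complement / identity
    = rdy'·sel   — absorption
These differ: at rdy=0, sel=1, vld=0, E1 = 0 but E2 = 1.

No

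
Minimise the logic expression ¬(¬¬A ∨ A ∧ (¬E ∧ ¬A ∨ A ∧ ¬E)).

¬A

¬(¬¬A ∨ A ∧ (¬E ∧ ¬A ∨ A ∧ ¬E))
= ¬(¬¬A ∨ A ∧ ¬E)   — distribution
= ¬(A ∨ A ∧ ¬E)   — double negation
= ¬A   — absorption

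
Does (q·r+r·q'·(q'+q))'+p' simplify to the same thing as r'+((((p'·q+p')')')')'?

Yes

E1: (q·r+r·q'·(q'+q))'+p'
    = (q·r+r·q')'+p'   [complement / identity]
    = r'+p'   [distribution]
E2: r'+((((p'·q+p')')')')'
    = r'+((p'·q+p')')'   [double negation]
    = r'+p'·q+p'   [double negation]
    = r'+p'   [absorption]
Both reduce to r'+p', so they are equivalent.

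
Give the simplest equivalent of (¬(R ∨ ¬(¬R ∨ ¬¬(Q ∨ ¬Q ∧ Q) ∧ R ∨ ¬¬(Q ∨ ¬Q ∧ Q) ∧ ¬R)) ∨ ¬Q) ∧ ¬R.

¬R

(¬(R ∨ ¬(¬R ∨ ¬¬(Q ∨ ¬Q ∧ Q) ∧ R ∨ ¬¬(Q ∨ ¬Q ∧ Q) ∧ ¬R)) ∨ ¬Q) ∧ ¬R
= (¬(R ∨ ¬(¬R ∨ ¬¬(Q ∨ ¬Q ∧ Q))) ∨ ¬Q) ∧ ¬R
= (¬(R ∨ R ∧ ¬(Q ∨ ¬Q ∧ Q)) ∨ ¬Q) ∧ ¬R
= (¬(R ∨ R ∧ ¬Q) ∨ ¬Q) ∧ ¬R
= (¬R ∨ ¬Q) ∧ ¬R
= ¬R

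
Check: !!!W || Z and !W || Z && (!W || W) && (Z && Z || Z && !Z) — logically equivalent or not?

E1: !!!W || Z
    = !W || Z
E2: !W || Z && (!W || W) && (Z && Z || Z && !Z)
    = !W || Z && (!W || W) && Z
    = !W || Z && Z
    = !W || Z
Both reduce to !W || Z, so they are equivalent.

Yes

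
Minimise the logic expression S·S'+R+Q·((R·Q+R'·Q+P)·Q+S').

S·S'+R+Q·((R·Q+R'·Q+P)·Q+S')
= S·S'+R+Q·((Q+P)·Q+S')   (distribution)
= S·S'+R+Q·(Q+S')   (absorption)
= S·S'+R+Q   (absorption)
= R+Q   (complement / identity)

R+Q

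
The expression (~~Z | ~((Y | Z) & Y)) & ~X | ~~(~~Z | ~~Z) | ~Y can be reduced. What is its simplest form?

(~~Z | ~((Y | Z) & Y)) & ~X | ~~(~~Z | ~~Z) | ~Y
= (~~Z | ~Y) & ~X | ~~(~~Z | ~~Z) | ~Y   (absorption)
= (~~Z | ~Y) & ~X | ~~Z | ~~Z | ~Y   (double negation)
= (~~Z | ~Y) & ~X | ~~Z | ~Y   (idempotence)
= ~~Z | ~Y   (absorption)
= Z | ~Y   (double negation)

Z | ~Y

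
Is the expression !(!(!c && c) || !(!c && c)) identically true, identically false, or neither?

identically false

!(!(!c && c) || !(!c && c))
= !c && c && !c && c   (De Morgan)
= !c && c   (idempotence)
= false   (complement)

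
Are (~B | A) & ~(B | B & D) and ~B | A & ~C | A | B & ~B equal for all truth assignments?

No

E1: (~B | A) & ~(B | B & D)
    = (~B | A) & ~B   [absorption]
    = ~B   [absorption]
E2: ~B | A & ~C | A | B & ~B
    = ~B | A & ~C | A   [complement / identity]
    = ~B | A   [absorption]
These differ: at A=1, B=1, C=0, D=1, E1 = 0 but E2 = 1.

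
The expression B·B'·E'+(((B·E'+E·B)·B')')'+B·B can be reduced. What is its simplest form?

B

B·B'·E'+(((B·E'+E·B)·B')')'+B·B
= B·B'·E'+((B·B')')'+B·B   — distribution
= B·B'·E'+B·B'+B·B   — double negation
= B·B'+B·B   — absorption
= B   — distribution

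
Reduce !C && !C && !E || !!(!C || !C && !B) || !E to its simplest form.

!C && !C && !E || !!(!C || !C && !B) || !E
= !C && !C && !E || !!!C || !E
= !C && !E || !!!C || !E
= !C && !E || !C || !E
= !C || !E

!C || !E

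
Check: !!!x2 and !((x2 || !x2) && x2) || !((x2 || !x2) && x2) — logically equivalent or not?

E1: !!!x2
    = !x2   (double negation)
E2: !((x2 || !x2) && x2) || !((x2 || !x2) && x2)
    = !((x2 || !x2) && x2)   (idempotence)
    = !x2   (complement / identity)
Both reduce to !x2, so they are equivalent.

Yes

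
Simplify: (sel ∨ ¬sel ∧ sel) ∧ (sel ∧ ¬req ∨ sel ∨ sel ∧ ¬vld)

sel

(sel ∨ ¬sel ∧ sel) ∧ (sel ∧ ¬req ∨ sel ∨ sel ∧ ¬vld)
= sel ∧ (sel ∧ ¬req ∨ sel ∨ sel ∧ ¬vld)   [complement / identity]
= sel ∧ (sel ∧ ¬req ∨ sel)   [absorption]
= sel ∧ sel   [absorption]
= sel   [idempotence]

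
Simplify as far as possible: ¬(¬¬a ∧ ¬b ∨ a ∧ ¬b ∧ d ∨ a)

¬a

¬(¬¬a ∧ ¬b ∨ a ∧ ¬b ∧ d ∨ a)
= ¬(a ∧ ¬b ∨ a ∧ ¬b ∧ d ∨ a)   [double negation]
= ¬(a ∧ ¬b ∨ a)   [absorption]
= ¬a   [absorption]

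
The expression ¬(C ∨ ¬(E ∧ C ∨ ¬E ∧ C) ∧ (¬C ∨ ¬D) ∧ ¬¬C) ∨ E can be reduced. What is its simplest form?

¬C ∨ E

¬(C ∨ ¬(E ∧ C ∨ ¬E ∧ C) ∧ (¬C ∨ ¬D) ∧ ¬¬C) ∨ E
= ¬(C ∨ ¬(E ∧ C ∨ ¬E ∧ C) ∧ (¬C ∨ ¬D) ∧ C) ∨ E   (double negation)
= ¬(C ∨ ¬C ∧ (¬C ∨ ¬D) ∧ C) ∨ E   (distribution)
= ¬(C ∨ ¬C ∧ C) ∨ E   (absorption)
= ¬C ∨ E   (complement / identity)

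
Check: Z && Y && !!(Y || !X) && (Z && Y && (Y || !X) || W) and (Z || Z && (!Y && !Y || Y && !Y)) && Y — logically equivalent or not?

E1: Z && Y && !!(Y || !X) && (Z && Y && (Y || !X) || W)
    = Z && Y && (Y || !X) && (Z && Y && (Y || !X) || W)   (double negation)
    = Z && Y && (Y || !X)   (absorption)
    = Z && Y   (absorption)
E2: (Z || Z && (!Y && !Y || Y && !Y)) && Y
    = (Z || Z && !Y) && Y   (distribution)
    = Z && Y   (absorption)
Both reduce to Z && Y, so they are equivalent.

Yes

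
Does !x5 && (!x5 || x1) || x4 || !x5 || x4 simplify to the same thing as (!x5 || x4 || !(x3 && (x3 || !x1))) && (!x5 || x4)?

Yes

E1: !x5 && (!x5 || x1) || x4 || !x5 || x4
    = !x5 || x4 || !x5 || x4   — absorption
    = !x5 || x4   — idempotence
E2: (!x5 || x4 || !(x3 && (x3 || !x1))) && (!x5 || x4)
    = (!x5 || x4 || !x3) && (!x5 || x4)   — absorption
    = !x5 || x4   — absorption
Both reduce to !x5 || x4, so they are equivalent.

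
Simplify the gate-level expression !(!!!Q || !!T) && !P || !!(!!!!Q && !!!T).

Q && !T

!(!!!Q || !!T) && !P || !!(!!!!Q && !!!T)
= !(!!!Q || !!T) && !P || !(!!!Q || !!T)   (De Morgan)
= !(!!!Q || !!T)   (absorption)
= !(!Q || !!T)   (double negation)
= Q && !T   (De Morgan)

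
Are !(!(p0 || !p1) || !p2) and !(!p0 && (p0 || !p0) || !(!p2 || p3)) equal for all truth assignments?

No

E1: !(!(p0 || !p1) || !p2)
    = (p0 || !p1) && p2   [De Morgan]
E2: !(!p0 && (p0 || !p0) || !(!p2 || p3))
    = !(!p0 || !(!p2 || p3))   [complement / identity]
    = p0 && (!p2 || p3)   [De Morgan]
These differ: at p0=1, p1=1, p2=0, p3=0, E1 = 0 but E2 = 1.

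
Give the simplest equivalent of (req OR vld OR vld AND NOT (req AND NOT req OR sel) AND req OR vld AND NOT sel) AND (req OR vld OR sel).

(req OR vld OR vld AND NOT (req AND NOT req OR sel) AND req OR vld AND NOT sel) AND (req OR vld OR sel)
= (req OR vld OR vld AND NOT sel AND req OR vld AND NOT sel) AND (req OR vld OR sel)
= (req OR vld OR vld AND NOT sel) AND (req OR vld OR sel)
= (req OR vld) AND (req OR vld OR sel)
= req OR vld

req OR vld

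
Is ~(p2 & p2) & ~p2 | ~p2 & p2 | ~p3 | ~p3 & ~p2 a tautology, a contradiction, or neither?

neither

~(p2 & p2) & ~p2 | ~p2 & p2 | ~p3 | ~p3 & ~p2
= ~(p2 & p2) & ~p2 | ~p2 & p2 | ~p3
= ~p2 & ~p2 | ~p2 & p2 | ~p3
= ~p2 | ~p3
This depends on p2, p3, so it is not a constant.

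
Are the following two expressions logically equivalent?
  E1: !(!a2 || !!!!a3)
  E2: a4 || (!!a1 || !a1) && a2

No

E1: !(!a2 || !!!!a3)
    = !(!a2 || !!a3)   (double negation)
    = a2 && !a3   (De Morgan)
E2: a4 || (!!a1 || !a1) && a2
    = a4 || (a1 || !a1) && a2   (double negation)
    = a4 || a2   (complement / identity)
These differ: at a1=0, a2=0, a3=1, a4=1, E1 = 0 but E2 = 1.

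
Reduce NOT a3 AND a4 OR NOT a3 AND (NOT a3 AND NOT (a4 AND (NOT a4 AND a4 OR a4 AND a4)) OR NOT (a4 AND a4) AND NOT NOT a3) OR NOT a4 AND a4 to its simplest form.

NOT a3 AND a4 OR NOT a3 AND (NOT a3 AND NOT (a4 AND (NOT a4 AND a4 OR a4 AND a4)) OR NOT (a4 AND a4) AND NOT NOT a3) OR NOT a4 AND a4
= NOT a3 AND a4 OR NOT a3 AND (NOT a3 AND NOT (a4 AND a4) OR NOT (a4 AND a4) AND NOT NOT a3) OR NOT a4 AND a4   (distribution)
= NOT a3 AND a4 OR NOT a3 AND (NOT a3 AND NOT (a4 AND a4) OR NOT (a4 AND a4) AND a3) OR NOT a4 AND a4   (double negation)
= NOT a3 AND a4 OR NOT a3 AND (NOT a3 AND NOT (a4 AND a4) OR NOT (a4 AND a4) AND a3)   (complement / identity)
= NOT a3 AND a4 OR NOT a3 AND NOT (a4 AND a4)   (distribution)
= NOT a3 AND a4 OR NOT a3 AND NOT a4   (idempotence)
= NOT a3   (distribution)

NOT a3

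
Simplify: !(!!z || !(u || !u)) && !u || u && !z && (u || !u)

!(!!z || !(u || !u)) && !u || u && !z && (u || !u)
= !z && (u || !u) && !u || u && !z && (u || !u)   [De Morgan]
= !z && (u || !u)   [distribution]
= !z   [complement / identity]

!z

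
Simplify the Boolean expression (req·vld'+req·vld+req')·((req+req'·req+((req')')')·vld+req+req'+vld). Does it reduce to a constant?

(req·vld'+req·vld+req')·((req+req'·req+((req')')')·vld+req+req'+vld)
= (req·vld'+req·vld+req')·((req+req'·req+req')·vld+req+req'+vld)   (double negation)
= (req·vld'+req·vld+req')·((req+req')·vld+req+req'+vld)   (complement / identity)
= (req+req')·((req+req')·vld+req+req'+vld)   (distribution)
= (req+req')·(req+req'+vld)   (absorption)
= req+req'   (absorption)
= 1   (complement)

1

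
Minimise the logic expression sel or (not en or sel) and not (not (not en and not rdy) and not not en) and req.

sel or not en and req

sel or (not en or sel) and not (not (not en and not rdy) and not not en) and req
= sel or (not en or sel) and (not en and not rdy or not en) and req   (De Morgan)
= sel or (not en or sel) and not en and req   (absorption)
= sel or not en and req   (absorption)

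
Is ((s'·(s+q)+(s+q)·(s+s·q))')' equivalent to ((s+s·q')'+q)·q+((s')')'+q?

No

E1: ((s'·(s+q)+(s+q)·(s+s·q))')'
    = s'·(s+q)+(s+q)·(s+s·q)   (double negation)
    = s'·(s+q)+(s+q)·s   (absorption)
    = s+q   (distribution)
E2: ((s+s·q')'+q)·q+((s')')'+q
    = (s'+q)·q+((s')')'+q   (absorption)
    = (s'+q)·q+s'+q   (double negation)
    = s'+q   (absorption)
These differ: at q=0, s=0, E1 = 0 but E2 = 1.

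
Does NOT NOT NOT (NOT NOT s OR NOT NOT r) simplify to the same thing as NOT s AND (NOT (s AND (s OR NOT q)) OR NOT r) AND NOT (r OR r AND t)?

E1: NOT NOT NOT (NOT NOT s OR NOT NOT r)
    = NOT NOT (NOT s AND NOT r)
    = NOT s AND NOT r
E2: NOT s AND (NOT (s AND (s OR NOT q)) OR NOT r) AND NOT (r OR r AND t)
    = NOT s AND (NOT s OR NOT r) AND NOT (r OR r AND t)
    = NOT s AND (NOT s OR NOT r) AND NOT r
    = NOT s AND NOT r
Both reduce to NOT s AND NOT r, so they are equivalent.

Yes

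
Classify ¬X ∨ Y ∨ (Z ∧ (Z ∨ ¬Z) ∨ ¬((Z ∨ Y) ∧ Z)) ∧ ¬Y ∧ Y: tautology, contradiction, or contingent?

contingent

¬X ∨ Y ∨ (Z ∧ (Z ∨ ¬Z) ∨ ¬((Z ∨ Y) ∧ Z)) ∧ ¬Y ∧ Y
= ¬X ∨ Y ∨ (Z ∧ (Z ∨ ¬Z) ∨ ¬Z) ∧ ¬Y ∧ Y   [absorption]
= ¬X ∨ Y ∨ (Z ∨ ¬Z) ∧ ¬Y ∧ Y   [complement / identity]
= ¬X ∨ Y ∨ ¬Y ∧ Y   [complement / identity]
= ¬X ∨ Y   [complement / identity]
This depends on X, Y, so it is not a constant.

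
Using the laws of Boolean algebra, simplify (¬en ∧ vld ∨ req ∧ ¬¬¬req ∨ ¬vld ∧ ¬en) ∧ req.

¬en ∧ req

(¬en ∧ vld ∨ req ∧ ¬¬¬req ∨ ¬vld ∧ ¬en) ∧ req
= (¬en ∧ vld ∨ req ∧ ¬req ∨ ¬vld ∧ ¬en) ∧ req   [double negation]
= (¬en ∧ vld ∨ ¬vld ∧ ¬en) ∧ req   [complement / identity]
= ¬en ∧ req   [distribution]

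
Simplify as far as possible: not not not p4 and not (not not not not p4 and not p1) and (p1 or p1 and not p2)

not p4 and p1

not not not p4 and not (not not not not p4 and not p1) and (p1 or p1 and not p2)
= not not not p4 and (not not not p4 or p1) and (p1 or p1 and not p2)   (De Morgan)
= not not not p4 and (p1 or p1 and not p2)   (absorption)
= not not not p4 and p1   (absorption)
= not p4 and p1   (double negation)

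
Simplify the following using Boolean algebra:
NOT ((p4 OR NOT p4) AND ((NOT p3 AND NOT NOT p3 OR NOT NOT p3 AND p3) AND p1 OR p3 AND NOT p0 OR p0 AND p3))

NOT p3

NOT ((p4 OR NOT p4) AND ((NOT p3 AND NOT NOT p3 OR NOT NOT p3 AND p3) AND p1 OR p3 AND NOT p0 OR p0 AND p3))
= NOT ((p4 OR NOT p4) AND (NOT NOT p3 AND p1 OR p3 AND NOT p0 OR p0 AND p3))
= NOT (NOT NOT p3 AND p1 OR p3 AND NOT p0 OR p0 AND p3)
= NOT (p3 AND p1 OR p3 AND NOT p0 OR p0 AND p3)
= NOT (p3 AND p1 OR p3)
= NOT p3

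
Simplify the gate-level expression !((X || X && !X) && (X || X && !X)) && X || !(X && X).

!((X || X && !X) && (X || X && !X)) && X || !(X && X)
= !(X && !X || X && X) && X || !(X && X)   (distribution)
= !X && X || !(X && X)   (distribution)
= !(X && X)   (complement / identity)
= !X   (idempotence)

!X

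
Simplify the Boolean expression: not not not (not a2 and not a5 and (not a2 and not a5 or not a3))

not not not (not a2 and not a5 and (not a2 and not a5 or not a3))
= not not not (not a2 and not a5)   (absorption)
= not (not a2 and not a5)   (double negation)
= a2 or a5   (De Morgan)

a2 or a5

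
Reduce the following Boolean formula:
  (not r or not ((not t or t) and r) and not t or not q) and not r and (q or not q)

(not r or not ((not t or t) and r) and not t or not q) and not r and (q or not q)
= (not r or not r and not t or not q) and not r and (q or not q)
= (not r or not r and not t or not q) and not r
= (not r or not q) and not r
= not r

not r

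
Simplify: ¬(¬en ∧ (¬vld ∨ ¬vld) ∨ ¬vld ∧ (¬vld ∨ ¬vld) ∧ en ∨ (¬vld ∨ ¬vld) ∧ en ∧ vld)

vld

¬(¬en ∧ (¬vld ∨ ¬vld) ∨ ¬vld ∧ (¬vld ∨ ¬vld) ∧ en ∨ (¬vld ∨ ¬vld) ∧ en ∧ vld)
= ¬(¬en ∧ (¬vld ∨ ¬vld) ∨ (¬vld ∨ ¬vld) ∧ en)
= ¬(¬vld ∨ ¬vld)
= ¬¬vld
= vld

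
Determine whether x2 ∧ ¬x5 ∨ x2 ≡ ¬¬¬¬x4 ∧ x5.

E1: x2 ∧ ¬x5 ∨ x2
    = x2
E2: ¬¬¬¬x4 ∧ x5
    = ¬¬x4 ∧ x5
    = x4 ∧ x5
These differ: at x2=1, x4=0, x5=0, E1 = 1 but E2 = 0.

No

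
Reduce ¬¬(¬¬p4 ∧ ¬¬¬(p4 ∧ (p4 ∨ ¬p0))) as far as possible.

False

¬¬(¬¬p4 ∧ ¬¬¬(p4 ∧ (p4 ∨ ¬p0)))
= ¬(¬p4 ∨ ¬¬(p4 ∧ (p4 ∨ ¬p0)))   (De Morgan)
= p4 ∧ ¬(p4 ∧ (p4 ∨ ¬p0))   (De Morgan)
= p4 ∧ ¬p4   (absorption)
= False   (complement)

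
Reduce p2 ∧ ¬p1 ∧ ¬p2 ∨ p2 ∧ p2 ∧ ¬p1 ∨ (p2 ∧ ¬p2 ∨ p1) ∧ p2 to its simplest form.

p2

p2 ∧ ¬p1 ∧ ¬p2 ∨ p2 ∧ p2 ∧ ¬p1 ∨ (p2 ∧ ¬p2 ∨ p1) ∧ p2
= p2 ∧ ¬p1 ∨ (p2 ∧ ¬p2 ∨ p1) ∧ p2   — distribution
= p2 ∧ ¬p1 ∨ p1 ∧ p2   — complement / identity
= p2   — distribution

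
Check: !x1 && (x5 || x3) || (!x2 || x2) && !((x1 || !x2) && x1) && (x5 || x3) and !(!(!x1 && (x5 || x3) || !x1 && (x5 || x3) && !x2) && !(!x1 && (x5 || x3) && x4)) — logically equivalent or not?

E1: !x1 && (x5 || x3) || (!x2 || x2) && !((x1 || !x2) && x1) && (x5 || x3)
    = !x1 && (x5 || x3) || (!x2 || x2) && !x1 && (x5 || x3)
    = !x1 && (x5 || x3) || !x1 && (x5 || x3)
    = !x1 && (x5 || x3)
E2: !(!(!x1 && (x5 || x3) || !x1 && (x5 || x3) && !x2) && !(!x1 && (x5 || x3) && x4))
    = !x1 && (x5 || x3) || !x1 && (x5 || x3) && !x2 || !x1 && (x5 || x3) && x4
    = !x1 && (x5 || x3) || !x1 && (x5 || x3) && x4
    = !x1 && (x5 || x3)
Both reduce to !x1 && (x5 || x3), so they are equivalent.

Yes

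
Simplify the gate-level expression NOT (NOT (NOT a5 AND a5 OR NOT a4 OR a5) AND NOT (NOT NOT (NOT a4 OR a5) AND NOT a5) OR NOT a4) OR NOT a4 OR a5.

NOT a4 OR a5

NOT (NOT (NOT a5 AND a5 OR NOT a4 OR a5) AND NOT (NOT NOT (NOT a4 OR a5) AND NOT a5) OR NOT a4) OR NOT a4 OR a5
= NOT (NOT (NOT a4 OR a5) AND NOT (NOT NOT (NOT a4 OR a5) AND NOT a5) OR NOT a4) OR NOT a4 OR a5
= NOT (NOT (NOT a4 OR a5) AND (NOT (NOT a4 OR a5) OR a5) OR NOT a4) OR NOT a4 OR a5
= NOT (NOT (NOT a4 OR a5) OR NOT a4) OR NOT a4 OR a5
= (NOT a4 OR a5) AND a4 OR NOT a4 OR a5
= NOT a4 OR a5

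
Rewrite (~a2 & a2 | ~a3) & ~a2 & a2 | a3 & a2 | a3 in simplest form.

a3

(~a2 & a2 | ~a3) & ~a2 & a2 | a3 & a2 | a3
= ~a2 & a2 | a3 & a2 | a3
= ~a2 & a2 | a3
= a3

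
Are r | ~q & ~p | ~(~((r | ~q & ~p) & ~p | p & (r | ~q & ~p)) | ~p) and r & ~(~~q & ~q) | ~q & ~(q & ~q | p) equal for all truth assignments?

Yes

E1: r | ~q & ~p | ~(~((r | ~q & ~p) & ~p | p & (r | ~q & ~p)) | ~p)
    = r | ~q & ~p | ~(~(r | ~q & ~p) | ~p)   [distribution]
    = r | ~q & ~p | (r | ~q & ~p) & p   [De Morgan]
    = r | ~q & ~p   [absorption]
E2: r & ~(~~q & ~q) | ~q & ~(q & ~q | p)
    = r & ~(~~q & ~q) | ~q & ~p   [complement / identity]
    = r & (~q | q) | ~q & ~p   [De Morgan]
    = r | ~q & ~p   [complement / identity]
Both reduce to r | ~q & ~p, so they are equivalent.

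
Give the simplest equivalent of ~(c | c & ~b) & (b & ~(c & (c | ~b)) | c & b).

~(c | c & ~b) & (b & ~(c & (c | ~b)) | c & b)
= ~(c | c & ~b) & (b & ~c | c & b)   [absorption]
= ~c & (b & ~c | c & b)   [absorption]
= ~c & b   [distribution]

~c & b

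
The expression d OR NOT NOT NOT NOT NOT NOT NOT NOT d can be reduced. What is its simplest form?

d

d OR NOT NOT NOT NOT NOT NOT NOT NOT d
= d OR NOT NOT NOT NOT NOT NOT d   (double negation)
= d OR NOT NOT NOT NOT d   (double negation)
= d OR NOT NOT d   (double negation)
= d OR d   (double negation)
= d   (idempotence)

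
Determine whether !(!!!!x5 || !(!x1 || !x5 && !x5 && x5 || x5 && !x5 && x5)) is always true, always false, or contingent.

!(!!!!x5 || !(!x1 || !x5 && !x5 && x5 || x5 && !x5 && x5))
= !(!!!!x5 || !(!x1 || !x5 && x5))   (distribution)
= !(!!x5 || !(!x1 || !x5 && x5))   (double negation)
= !(!!x5 || !!x1)   (complement / identity)
= !x5 && !x1   (De Morgan)
This depends on x1, x5, so it is not a constant.

contingent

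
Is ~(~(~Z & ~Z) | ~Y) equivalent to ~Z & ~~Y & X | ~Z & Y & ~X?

E1: ~(~(~Z & ~Z) | ~Y)
    = ~Z & ~Z & Y   — De Morgan
    = ~Z & Y   — idempotence
E2: ~Z & ~~Y & X | ~Z & Y & ~X
    = ~Z & Y & X | ~Z & Y & ~X   — double negation
    = ~Z & Y   — distribution
Both reduce to ~Z & Y, so they are equivalent.

Yes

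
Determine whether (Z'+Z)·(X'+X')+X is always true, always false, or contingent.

(Z'+Z)·(X'+X')+X
= X'+X'+X   (complement / identity)
= X'+X   (idempotence)
= 1   (complement)

always true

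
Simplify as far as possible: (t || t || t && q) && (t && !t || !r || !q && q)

t && !r

(t || t || t && q) && (t && !t || !r || !q && q)
= (t || t) && (t && !t || !r || !q && q)   [absorption]
= (t || t) && (!r || !q && q)   [complement / identity]
= t && (!r || !q && q)   [idempotence]
= t && !r   [complement / identity]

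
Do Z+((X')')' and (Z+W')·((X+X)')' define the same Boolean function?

E1: Z+((X')')'
    = Z+X'   (double negation)
E2: (Z+W')·((X+X)')'
    = (Z+W')·(X+X)   (double negation)
    = (Z+W')·X   (idempotence)
These differ: at W=1, X=0, Z=0, E1 = 1 but E2 = 0.

No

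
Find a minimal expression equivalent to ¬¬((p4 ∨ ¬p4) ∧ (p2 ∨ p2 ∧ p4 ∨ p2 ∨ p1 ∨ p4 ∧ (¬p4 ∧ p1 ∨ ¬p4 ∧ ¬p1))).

p2 ∨ p1

¬¬((p4 ∨ ¬p4) ∧ (p2 ∨ p2 ∧ p4 ∨ p2 ∨ p1 ∨ p4 ∧ (¬p4 ∧ p1 ∨ ¬p4 ∧ ¬p1)))
= ¬¬((p4 ∨ ¬p4) ∧ (p2 ∨ p2 ∧ p4 ∨ p2 ∨ p1 ∨ p4 ∧ ¬p4))   [distribution]
= ¬¬((p4 ∨ ¬p4) ∧ (p2 ∨ p2 ∨ p1 ∨ p4 ∧ ¬p4))   [absorption]
= ¬¬((p4 ∨ ¬p4) ∧ (p2 ∨ p1 ∨ p4 ∧ ¬p4))   [idempotence]
= ¬¬((p4 ∨ ¬p4) ∧ (p2 ∨ p1))   [complement / identity]
= (p4 ∨ ¬p4) ∧ (p2 ∨ p1)   [double negation]
= p2 ∨ p1   [complement / identity]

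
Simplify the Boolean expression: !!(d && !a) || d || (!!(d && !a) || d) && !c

d

!!(d && !a) || d || (!!(d && !a) || d) && !c
= !!(d && !a) || d
= d && !a || d
= d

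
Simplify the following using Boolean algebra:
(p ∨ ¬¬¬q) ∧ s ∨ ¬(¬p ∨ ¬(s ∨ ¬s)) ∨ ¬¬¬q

(p ∨ ¬¬¬q) ∧ s ∨ ¬(¬p ∨ ¬(s ∨ ¬s)) ∨ ¬¬¬q
= (p ∨ ¬¬¬q) ∧ s ∨ p ∧ (s ∨ ¬s) ∨ ¬¬¬q   (De Morgan)
= (p ∨ ¬¬¬q) ∧ s ∨ p ∨ ¬¬¬q   (complement / identity)
= p ∨ ¬¬¬q   (absorption)
= p ∨ ¬q   (double negation)

p ∨ ¬q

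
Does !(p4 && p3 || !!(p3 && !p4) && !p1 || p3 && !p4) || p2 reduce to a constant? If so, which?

no

!(p4 && p3 || !!(p3 && !p4) && !p1 || p3 && !p4) || p2
= !(p4 && p3 || p3 && !p4 && !p1 || p3 && !p4) || p2   (double negation)
= !(p4 && p3 || p3 && !p4) || p2   (absorption)
= !p3 || p2   (distribution)
This depends on p2, p3, so it is not a constant.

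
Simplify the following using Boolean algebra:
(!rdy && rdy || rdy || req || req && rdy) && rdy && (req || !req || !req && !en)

rdy

(!rdy && rdy || rdy || req || req && rdy) && rdy && (req || !req || !req && !en)
= (rdy || req || req && rdy) && rdy && (req || !req || !req && !en)   (complement / identity)
= (rdy || req || req && rdy) && rdy && (req || !req)   (absorption)
= (rdy || req) && rdy && (req || !req)   (absorption)
= rdy && (req || !req)   (absorption)
= rdy   (complement / identity)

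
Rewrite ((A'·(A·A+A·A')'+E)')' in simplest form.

((A'·(A·A+A·A')'+E)')'
= ((A'·A'+E)')'   — distribution
= ((A'+E)')'   — idempotence
= A'+E   — double negation

A'+E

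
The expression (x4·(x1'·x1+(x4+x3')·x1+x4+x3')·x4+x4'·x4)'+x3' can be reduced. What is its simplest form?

x4'+x3'

(x4·(x1'·x1+(x4+x3')·x1+x4+x3')·x4+x4'·x4)'+x3'
= (x4·((x4+x3')·x1+x4+x3')·x4+x4'·x4)'+x3'   — complement / identity
= (x4·(x4+x3')·x4+x4'·x4)'+x3'   — absorption
= (x4·x4+x4'·x4)'+x3'   — absorption
= x4'+x3'   — distribution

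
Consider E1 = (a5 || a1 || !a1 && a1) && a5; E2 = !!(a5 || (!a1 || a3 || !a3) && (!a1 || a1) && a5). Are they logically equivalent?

E1: (a5 || a1 || !a1 && a1) && a5
    = (a5 || a1) && a5   [complement / identity]
    = a5   [absorption]
E2: !!(a5 || (!a1 || a3 || !a3) && (!a1 || a1) && a5)
    = !!(a5 || ((a3 || !a3) && a1 || !a1) && a5)   [distribution]
    = a5 || ((a3 || !a3) && a1 || !a1) && a5   [double negation]
    = a5 || (a1 || !a1) && a5   [complement / identity]
    = a5 || a5   [complement / identity]
    = a5   [idempotence]
Both reduce to a5, so they are equivalent.

Yes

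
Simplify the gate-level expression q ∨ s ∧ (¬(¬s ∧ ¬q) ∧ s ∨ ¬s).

q ∨ s

q ∨ s ∧ (¬(¬s ∧ ¬q) ∧ s ∨ ¬s)
= q ∨ s ∧ ((s ∨ q) ∧ s ∨ ¬s)   [De Morgan]
= q ∨ s ∧ (s ∨ ¬s)   [absorption]
= q ∨ s   [complement / identity]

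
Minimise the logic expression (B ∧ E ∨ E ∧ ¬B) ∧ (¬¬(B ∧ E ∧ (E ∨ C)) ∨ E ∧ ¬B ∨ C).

E

(B ∧ E ∨ E ∧ ¬B) ∧ (¬¬(B ∧ E ∧ (E ∨ C)) ∨ E ∧ ¬B ∨ C)
= (B ∧ E ∨ E ∧ ¬B) ∧ (B ∧ E ∧ (E ∨ C) ∨ E ∧ ¬B ∨ C)
= (B ∧ E ∨ E ∧ ¬B) ∧ (B ∧ E ∨ E ∧ ¬B ∨ C)
= B ∧ E ∨ E ∧ ¬B
= E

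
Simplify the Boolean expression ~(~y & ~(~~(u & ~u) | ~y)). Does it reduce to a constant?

~(~y & ~(~~(u & ~u) | ~y))
= ~(~y & ~(u & ~u | ~y))   [double negation]
= y | u & ~u | ~y   [De Morgan]
= y | ~y   [complement / identity]
= 1   [complement]

1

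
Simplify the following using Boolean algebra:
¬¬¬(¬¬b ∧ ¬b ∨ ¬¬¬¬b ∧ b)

¬b

¬¬¬(¬¬b ∧ ¬b ∨ ¬¬¬¬b ∧ b)
= ¬¬¬(¬¬b ∧ ¬b ∨ ¬¬b ∧ b)   (double negation)
= ¬¬¬¬¬b   (distribution)
= ¬¬¬b   (double negation)
= ¬b   (double negation)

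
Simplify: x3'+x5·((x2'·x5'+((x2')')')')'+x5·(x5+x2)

x3'+x5

x3'+x5·((x2'·x5'+((x2')')')')'+x5·(x5+x2)
= x3'+x5·((x2'·x5'+x2')')'+x5·(x5+x2)   (double negation)
= x3'+x5·(x2'·x5'+x2')+x5·(x5+x2)   (double negation)
= x3'+x5·(x2'·x5'+x2')+x5   (absorption)
= x3'+x5·x2'+x5   (absorption)
= x3'+x5   (absorption)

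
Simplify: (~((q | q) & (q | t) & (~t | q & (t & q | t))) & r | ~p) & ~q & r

(~((q | q) & (q | t) & (~t | q & (t & q | t))) & r | ~p) & ~q & r
= (~((q & t | q) & (~t | q & (t & q | t))) & r | ~p) & ~q & r   [distribution]
= (~((q & t | q) & (~t | q & t)) & r | ~p) & ~q & r   [absorption]
= (~(q & t | q & ~t) & r | ~p) & ~q & r   [distribution]
= (~q & r | ~p) & ~q & r   [distribution]
= ~q & r   [absorption]

~q & r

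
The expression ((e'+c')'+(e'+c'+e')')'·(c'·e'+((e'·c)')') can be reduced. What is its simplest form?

e'

((e'+c')'+(e'+c'+e')')'·(c'·e'+((e'·c)')')
= (e'+c')·(e'+c'+e')·(c'·e'+((e'·c)')')   — De Morgan
= (e'+c')·(c'·e'+((e'·c)')')   — absorption
= (e'+c')·(c'·e'+e'·c)   — double negation
= (e'+c')·e'   — distribution
= e'   — absorption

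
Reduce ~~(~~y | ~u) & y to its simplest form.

y

~~(~~y | ~u) & y
= (~~y | ~u) & y   (double negation)
= (y | ~u) & y   (double negation)
= y   (absorption)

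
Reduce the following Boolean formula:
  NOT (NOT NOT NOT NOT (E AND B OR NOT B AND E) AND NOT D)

NOT (NOT NOT NOT NOT (E AND B OR NOT B AND E) AND NOT D)
= NOT (NOT NOT (E AND B OR NOT B AND E) AND NOT D)   [double negation]
= NOT (NOT NOT E AND NOT D)   [distribution]
= NOT E OR D   [De Morgan]

NOT E OR D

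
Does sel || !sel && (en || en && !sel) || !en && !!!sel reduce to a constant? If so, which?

sel || !sel && (en || en && !sel) || !en && !!!sel
= sel || !sel && en || !en && !!!sel
= sel || !sel && en || !en && !sel
= sel || !sel
= true

yes, True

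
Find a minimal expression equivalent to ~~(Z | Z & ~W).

Z

~~(Z | Z & ~W)
= Z | Z & ~W   [double negation]
= Z   [absorption]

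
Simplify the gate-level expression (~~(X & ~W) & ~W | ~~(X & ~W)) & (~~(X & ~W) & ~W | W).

(~~(X & ~W) & ~W | ~~(X & ~W)) & (~~(X & ~W) & ~W | W)
= ~~(X & ~W) & ~W | ~~(X & ~W) & W   [distribution]
= ~~(X & ~W)   [distribution]
= X & ~W   [double negation]

X & ~W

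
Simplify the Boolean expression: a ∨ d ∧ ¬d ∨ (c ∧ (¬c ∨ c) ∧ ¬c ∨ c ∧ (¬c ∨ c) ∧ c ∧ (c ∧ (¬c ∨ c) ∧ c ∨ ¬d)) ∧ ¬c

a

a ∨ d ∧ ¬d ∨ (c ∧ (¬c ∨ c) ∧ ¬c ∨ c ∧ (¬c ∨ c) ∧ c ∧ (c ∧ (¬c ∨ c) ∧ c ∨ ¬d)) ∧ ¬c
= a ∨ (c ∧ (¬c ∨ c) ∧ ¬c ∨ c ∧ (¬c ∨ c) ∧ c ∧ (c ∧ (¬c ∨ c) ∧ c ∨ ¬d)) ∧ ¬c   — complement / identity
= a ∨ (c ∧ (¬c ∨ c) ∧ ¬c ∨ c ∧ (¬c ∨ c) ∧ c) ∧ ¬c   — absorption
= a ∨ c ∧ (¬c ∨ c) ∧ ¬c   — distribution
= a ∨ c ∧ ¬c   — complement / identity
= a   — complement / identity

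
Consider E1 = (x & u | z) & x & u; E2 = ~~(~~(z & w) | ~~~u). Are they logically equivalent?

No

E1: (x & u | z) & x & u
    = x & u   (absorption)
E2: ~~(~~(z & w) | ~~~u)
    = ~(~(z & w) & ~~u)   (De Morgan)
    = z & w | ~u   (De Morgan)
These differ: at u=0, w=1, x=0, z=1, E1 = 0 but E2 = 1.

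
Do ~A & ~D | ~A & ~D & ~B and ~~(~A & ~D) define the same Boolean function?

Yes

E1: ~A & ~D | ~A & ~D & ~B
    = ~A & ~D   (absorption)
E2: ~~(~A & ~D)
    = ~A & ~D   (double negation)
Both reduce to ~A & ~D, so they are equivalent.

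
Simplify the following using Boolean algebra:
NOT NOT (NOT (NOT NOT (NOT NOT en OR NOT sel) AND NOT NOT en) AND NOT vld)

NOT NOT (NOT (NOT NOT (NOT NOT en OR NOT sel) AND NOT NOT en) AND NOT vld)
= NOT NOT (NOT (NOT (NOT en AND sel) AND NOT NOT en) AND NOT vld)   — De Morgan
= NOT NOT ((NOT en AND sel OR NOT en) AND NOT vld)   — De Morgan
= NOT NOT (NOT en AND NOT vld)   — absorption
= NOT en AND NOT vld   — double negation

NOT en AND NOT vld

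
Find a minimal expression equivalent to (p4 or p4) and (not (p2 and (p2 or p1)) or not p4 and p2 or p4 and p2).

(p4 or p4) and (not (p2 and (p2 or p1)) or not p4 and p2 or p4 and p2)
= (p4 or p4) and (not p2 or not p4 and p2 or p4 and p2)
= (p4 or p4) and (not p2 or p2)
= p4 or p4
= p4

p4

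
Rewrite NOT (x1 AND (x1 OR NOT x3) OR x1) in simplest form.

NOT (x1 AND (x1 OR NOT x3) OR x1)
= NOT (x1 OR x1)   (absorption)
= NOT x1   (idempotence)

NOT x1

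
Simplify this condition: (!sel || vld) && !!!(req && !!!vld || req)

(!sel || vld) && !!!(req && !!!vld || req)
= (!sel || vld) && !!!(req && !vld || req)   (double negation)
= (!sel || vld) && !!!req   (absorption)
= (!sel || vld) && !req   (double negation)

(!sel || vld) && !req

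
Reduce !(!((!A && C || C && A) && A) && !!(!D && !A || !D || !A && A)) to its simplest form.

!(!((!A && C || C && A) && A) && !!(!D && !A || !D || !A && A))
= !(!(C && A) && !!(!D && !A || !D || !A && A))
= !(!(C && A) && !!(!D && !A || !D))
= !(!(C && A) && !!!D)
= C && A || !!D
= C && A || D

C && A || D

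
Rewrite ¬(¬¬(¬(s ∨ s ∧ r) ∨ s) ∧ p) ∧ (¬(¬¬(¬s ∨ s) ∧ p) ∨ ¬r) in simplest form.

¬(¬¬(¬(s ∨ s ∧ r) ∨ s) ∧ p) ∧ (¬(¬¬(¬s ∨ s) ∧ p) ∨ ¬r)
= ¬(¬¬(¬s ∨ s) ∧ p) ∧ (¬(¬¬(¬s ∨ s) ∧ p) ∨ ¬r)
= ¬(¬¬(¬s ∨ s) ∧ p)
= ¬((¬s ∨ s) ∧ p)
= ¬p

¬p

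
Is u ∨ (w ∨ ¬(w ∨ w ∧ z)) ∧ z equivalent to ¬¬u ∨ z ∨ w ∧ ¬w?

Yes

E1: u ∨ (w ∨ ¬(w ∨ w ∧ z)) ∧ z
    = u ∨ (w ∨ ¬w) ∧ z
    = u ∨ z
E2: ¬¬u ∨ z ∨ w ∧ ¬w
    = ¬¬u ∨ z
    = u ∨ z
Both reduce to u ∨ z, so they are equivalent.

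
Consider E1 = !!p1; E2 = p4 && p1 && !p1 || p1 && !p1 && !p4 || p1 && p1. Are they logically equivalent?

E1: !!p1
    = p1   — double negation
E2: p4 && p1 && !p1 || p1 && !p1 && !p4 || p1 && p1
    = p1 && !p1 || p1 && p1   — distribution
    = p1   — distribution
Both reduce to p1, so they are equivalent.

Yes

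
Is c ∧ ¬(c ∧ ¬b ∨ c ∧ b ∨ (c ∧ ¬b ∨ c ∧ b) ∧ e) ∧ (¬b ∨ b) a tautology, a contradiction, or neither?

c ∧ ¬(c ∧ ¬b ∨ c ∧ b ∨ (c ∧ ¬b ∨ c ∧ b) ∧ e) ∧ (¬b ∨ b)
= c ∧ ¬(c ∧ ¬b ∨ c ∧ b) ∧ (¬b ∨ b)   — absorption
= c ∧ ¬c ∧ (¬b ∨ b)   — distribution
= c ∧ ¬c   — complement / identity
= False   — complement

contradiction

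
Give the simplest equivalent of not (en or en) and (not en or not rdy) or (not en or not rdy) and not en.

not en

not (en or en) and (not en or not rdy) or (not en or not rdy) and not en
= (not (en or en) or not en) and (not en or not rdy)   (distribution)
= (not en or not en) and (not en or not rdy)   (idempotence)
= not en or not en and not rdy   (distribution)
= not en   (absorption)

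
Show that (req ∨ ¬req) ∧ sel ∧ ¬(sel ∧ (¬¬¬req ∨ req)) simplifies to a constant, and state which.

(req ∨ ¬req) ∧ sel ∧ ¬(sel ∧ (¬¬¬req ∨ req))
= (req ∨ ¬req) ∧ sel ∧ ¬(sel ∧ (¬req ∨ req))   (double negation)
= sel ∧ ¬(sel ∧ (¬req ∨ req))   (complement / identity)
= sel ∧ ¬sel   (complement / identity)
= False   (complement)

False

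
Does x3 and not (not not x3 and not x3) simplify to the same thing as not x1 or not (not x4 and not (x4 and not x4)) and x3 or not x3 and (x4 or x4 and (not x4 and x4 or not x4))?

No

E1: x3 and not (not not x3 and not x3)
    = x3 and (not x3 or x3)
    = x3
E2: not x1 or not (not x4 and not (x4 and not x4)) and x3 or not x3 and (x4 or x4 and (not x4 and x4 or not x4))
    = not x1 or not (not x4 and not (x4 and not x4)) and x3 or not x3 and (x4 or x4 and not x4)
    = not x1 or (x4 or x4 and not x4) and x3 or not x3 and (x4 or x4 and not x4)
    = not x1 or x4 or x4 and not x4
    = not x1 or x4
These differ: at x1=0, x3=0, x4=0, E1 = 0 but E2 = 1.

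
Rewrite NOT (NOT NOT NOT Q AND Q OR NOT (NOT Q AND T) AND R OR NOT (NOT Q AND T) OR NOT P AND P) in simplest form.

NOT Q AND T

NOT (NOT NOT NOT Q AND Q OR NOT (NOT Q AND T) AND R OR NOT (NOT Q AND T) OR NOT P AND P)
= NOT (NOT Q AND Q OR NOT (NOT Q AND T) AND R OR NOT (NOT Q AND T) OR NOT P AND P)
= NOT (NOT Q AND Q OR NOT (NOT Q AND T) AND R OR NOT (NOT Q AND T))
= NOT (NOT (NOT Q AND T) AND R OR NOT (NOT Q AND T))
= NOT NOT (NOT Q AND T)
= NOT Q AND T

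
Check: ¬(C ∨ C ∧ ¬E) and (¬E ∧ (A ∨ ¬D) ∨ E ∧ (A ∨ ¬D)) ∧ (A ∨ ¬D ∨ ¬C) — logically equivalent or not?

No

E1: ¬(C ∨ C ∧ ¬E)
    = ¬C
E2: (¬E ∧ (A ∨ ¬D) ∨ E ∧ (A ∨ ¬D)) ∧ (A ∨ ¬D ∨ ¬C)
    = (A ∨ ¬D) ∧ (A ∨ ¬D ∨ ¬C)
    = ¬D ∧ (¬D ∨ ¬C) ∨ A
    = ¬D ∨ A
These differ: at A=0, C=1, D=0, E=0, E1 = 0 but E2 = 1.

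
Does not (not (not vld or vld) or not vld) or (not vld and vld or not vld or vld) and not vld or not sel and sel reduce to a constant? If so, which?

yes, True

not (not (not vld or vld) or not vld) or (not vld and vld or not vld or vld) and not vld or not sel and sel
= not (not (not vld or vld) or not vld) or (not vld or vld) and not vld or not sel and sel   (complement / identity)
= not (not (not vld or vld) or not vld) or (not vld or vld) and not vld   (complement / identity)
= (not vld or vld) and vld or (not vld or vld) and not vld   (De Morgan)
= not vld or vld   (distribution)
= True   (complement)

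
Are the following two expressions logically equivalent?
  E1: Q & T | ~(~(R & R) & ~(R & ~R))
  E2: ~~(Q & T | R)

E1: Q & T | ~(~(R & R) & ~(R & ~R))
    = Q & T | R & R | R & ~R   — De Morgan
    = Q & T | R   — distribution
E2: ~~(Q & T | R)
    = Q & T | R   — double negation
Both reduce to Q & T | R, so they are equivalent.

Yes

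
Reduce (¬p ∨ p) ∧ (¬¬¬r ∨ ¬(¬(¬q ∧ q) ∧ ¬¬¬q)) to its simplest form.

¬r ∨ q

(¬p ∨ p) ∧ (¬¬¬r ∨ ¬(¬(¬q ∧ q) ∧ ¬¬¬q))
= (¬p ∨ p) ∧ (¬¬¬r ∨ ¬q ∧ q ∨ ¬¬q)   (De Morgan)
= (¬p ∨ p) ∧ (¬¬¬r ∨ ¬¬q)   (complement / identity)
= ¬¬¬r ∨ ¬¬q   (complement / identity)
= ¬¬¬r ∨ q   (double negation)
= ¬r ∨ q   (double negation)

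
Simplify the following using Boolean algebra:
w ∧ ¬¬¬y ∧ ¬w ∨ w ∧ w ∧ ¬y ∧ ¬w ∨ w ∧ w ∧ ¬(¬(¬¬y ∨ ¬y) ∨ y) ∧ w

w ∧ ¬y

w ∧ ¬¬¬y ∧ ¬w ∨ w ∧ w ∧ ¬y ∧ ¬w ∨ w ∧ w ∧ ¬(¬(¬¬y ∨ ¬y) ∨ y) ∧ w
= w ∧ ¬¬¬y ∧ ¬w ∨ w ∧ w ∧ ¬y ∧ ¬w ∨ w ∧ w ∧ ¬(¬y ∧ y ∨ y) ∧ w   (De Morgan)
= w ∧ ¬¬¬y ∧ ¬w ∨ w ∧ w ∧ ¬y ∧ ¬w ∨ w ∧ w ∧ ¬y ∧ w   (complement / identity)
= w ∧ ¬¬¬y ∧ ¬w ∨ w ∧ w ∧ ¬y   (distribution)
= w ∧ ¬y ∧ ¬w ∨ w ∧ w ∧ ¬y   (double negation)
= w ∧ ¬y   (distribution)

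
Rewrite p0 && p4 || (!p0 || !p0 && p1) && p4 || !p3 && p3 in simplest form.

p4

p0 && p4 || (!p0 || !p0 && p1) && p4 || !p3 && p3
= p0 && p4 || !p0 && p4 || !p3 && p3   [absorption]
= p0 && p4 || !p0 && p4   [complement / identity]
= p4   [distribution]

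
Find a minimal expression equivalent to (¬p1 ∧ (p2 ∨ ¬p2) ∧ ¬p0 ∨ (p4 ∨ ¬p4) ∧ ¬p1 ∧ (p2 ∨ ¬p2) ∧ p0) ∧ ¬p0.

¬p1 ∧ ¬p0

(¬p1 ∧ (p2 ∨ ¬p2) ∧ ¬p0 ∨ (p4 ∨ ¬p4) ∧ ¬p1 ∧ (p2 ∨ ¬p2) ∧ p0) ∧ ¬p0
= (¬p1 ∧ (p2 ∨ ¬p2) ∧ ¬p0 ∨ ¬p1 ∧ (p2 ∨ ¬p2) ∧ p0) ∧ ¬p0   (complement / identity)
= ¬p1 ∧ (p2 ∨ ¬p2) ∧ ¬p0   (distribution)
= ¬p1 ∧ ¬p0   (complement / identity)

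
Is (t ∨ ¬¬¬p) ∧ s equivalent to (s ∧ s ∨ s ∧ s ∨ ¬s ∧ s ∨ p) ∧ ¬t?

No

E1: (t ∨ ¬¬¬p) ∧ s
    = (t ∨ ¬p) ∧ s
E2: (s ∧ s ∨ s ∧ s ∨ ¬s ∧ s ∨ p) ∧ ¬t
    = (s ∧ s ∨ ¬s ∧ s ∨ p) ∧ ¬t
    = (s ∨ p) ∧ ¬t
These differ: at p=1, s=1, t=1, E1 = 1 but E2 = 0.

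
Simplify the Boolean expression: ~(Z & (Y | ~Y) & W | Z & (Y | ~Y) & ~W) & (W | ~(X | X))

~(Z & (Y | ~Y) & W | Z & (Y | ~Y) & ~W) & (W | ~(X | X))
= ~(Z & (Y | ~Y)) & (W | ~(X | X))
= ~Z & (W | ~(X | X))
= ~Z & (W | ~X)

~Z & (W | ~X)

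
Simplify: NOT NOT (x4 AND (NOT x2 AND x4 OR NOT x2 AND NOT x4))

x4 AND NOT x2

NOT NOT (x4 AND (NOT x2 AND x4 OR NOT x2 AND NOT x4))
= NOT NOT (x4 AND NOT x2)   (distribution)
= x4 AND NOT x2   (double negation)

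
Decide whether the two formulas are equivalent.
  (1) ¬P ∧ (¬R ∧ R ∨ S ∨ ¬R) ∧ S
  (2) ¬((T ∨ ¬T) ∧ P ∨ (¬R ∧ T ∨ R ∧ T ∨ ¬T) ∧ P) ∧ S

E1: ¬P ∧ (¬R ∧ R ∨ S ∨ ¬R) ∧ S
    = ¬P ∧ (S ∨ ¬R) ∧ S   — complement / identity
    = ¬P ∧ S   — absorption
E2: ¬((T ∨ ¬T) ∧ P ∨ (¬R ∧ T ∨ R ∧ T ∨ ¬T) ∧ P) ∧ S
    = ¬((T ∨ ¬T) ∧ P ∨ (T ∨ ¬T) ∧ P) ∧ S   — distribution
    = ¬((T ∨ ¬T) ∧ P) ∧ S   — idempotence
    = ¬P ∧ S   — complement / identity
Both reduce to ¬P ∧ S, so they are equivalent.

Yes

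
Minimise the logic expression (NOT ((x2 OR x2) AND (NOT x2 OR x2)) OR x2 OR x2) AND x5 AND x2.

x5 AND x2

(NOT ((x2 OR x2) AND (NOT x2 OR x2)) OR x2 OR x2) AND x5 AND x2
= (NOT (x2 OR x2) OR x2 OR x2) AND x5 AND x2
= (NOT (x2 OR x2) OR x2) AND x5 AND x2
= (NOT x2 OR x2) AND x5 AND x2
= x5 AND x2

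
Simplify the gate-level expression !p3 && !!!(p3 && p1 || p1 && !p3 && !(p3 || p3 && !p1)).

!p3 && !!!(p3 && p1 || p1 && !p3 && !(p3 || p3 && !p1))
= !p3 && !!!(p3 && p1 || p1 && !p3 && !p3)   — absorption
= !p3 && !!!(p3 && p1 || p1 && !p3)   — idempotence
= !p3 && !(p3 && p1 || p1 && !p3)   — double negation
= !p3 && !p1   — distribution

!p3 && !p1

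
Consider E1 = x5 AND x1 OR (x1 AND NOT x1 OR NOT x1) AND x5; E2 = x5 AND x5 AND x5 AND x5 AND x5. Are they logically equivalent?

E1: x5 AND x1 OR (x1 AND NOT x1 OR NOT x1) AND x5
    = x5 AND x1 OR NOT x1 AND x5
    = x5
E2: x5 AND x5 AND x5 AND x5 AND x5
    = x5 AND x5 AND x5
    = x5 AND x5
    = x5
Both reduce to x5, so they are equivalent.

Yes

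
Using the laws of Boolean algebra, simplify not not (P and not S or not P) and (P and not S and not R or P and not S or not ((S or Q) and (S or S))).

not not (P and not S or not P) and (P and not S and not R or P and not S or not ((S or Q) and (S or S)))
= not not (P and not S or not P) and (P and not S or not ((S or Q) and (S or S)))
= (P and not S or not P) and (P and not S or not ((S or Q) and (S or S)))
= (P and not S or not P) and (P and not S or not ((S or Q) and S))
= (P and not S or not P) and (P and not S or not S)
= P and not S or not P and not S
= not S

not S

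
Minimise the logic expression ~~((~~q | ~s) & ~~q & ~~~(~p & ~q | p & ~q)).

q

~~((~~q | ~s) & ~~q & ~~~(~p & ~q | p & ~q))
= ~~((~~q | ~s) & ~~q & ~(~p & ~q | p & ~q))   [double negation]
= (~~q | ~s) & ~~q & ~(~p & ~q | p & ~q)   [double negation]
= ~~q & ~(~p & ~q | p & ~q)   [absorption]
= ~~q & ~~q   [distribution]
= ~~q   [idempotence]
= q   [double negation]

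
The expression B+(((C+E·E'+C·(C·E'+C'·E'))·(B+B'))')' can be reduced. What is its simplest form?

B+C

B+(((C+E·E'+C·(C·E'+C'·E'))·(B+B'))')'
= B+(((C+E·E'+C·E')·(B+B'))')'   [distribution]
= B+(((C+C·E')·(B+B'))')'   [complement / identity]
= B+((C·(B+B'))')'   [absorption]
= B+C·(B+B')   [double negation]
= B+C   [complement / identity]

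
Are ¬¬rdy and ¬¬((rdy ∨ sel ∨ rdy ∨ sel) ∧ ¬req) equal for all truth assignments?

No

E1: ¬¬rdy
    = rdy
E2: ¬¬((rdy ∨ sel ∨ rdy ∨ sel) ∧ ¬req)
    = ¬¬((rdy ∨ sel) ∧ ¬req)
    = (rdy ∨ sel) ∧ ¬req
These differ: at rdy=0, req=0, sel=1, E1 = 0 but E2 = 1.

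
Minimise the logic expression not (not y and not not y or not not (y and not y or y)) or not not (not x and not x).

not y or not x

not (not y and not not y or not not (y and not y or y)) or not not (not x and not x)
= not (not y and not not y or not not y) or not not (not x and not x)
= not (not y and not not y or not not y) or not x and not x
= not (not y and y or not not y) or not x and not x
= not (not y and y or not not y) or not x
= not not not y or not x
= not y or not x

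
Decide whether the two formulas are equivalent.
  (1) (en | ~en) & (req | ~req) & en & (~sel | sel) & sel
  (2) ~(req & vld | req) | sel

No

E1: (en | ~en) & (req | ~req) & en & (~sel | sel) & sel
    = (en | ~en) & (req | ~req) & en & sel   [complement / identity]
    = (req | ~req) & en & sel   [complement / identity]
    = en & sel   [complement / identity]
E2: ~(req & vld | req) | sel
    = ~req | sel   [absorption]
These differ: at en=0, req=0, sel=0, vld=1, E1 = 0 but E2 = 1.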